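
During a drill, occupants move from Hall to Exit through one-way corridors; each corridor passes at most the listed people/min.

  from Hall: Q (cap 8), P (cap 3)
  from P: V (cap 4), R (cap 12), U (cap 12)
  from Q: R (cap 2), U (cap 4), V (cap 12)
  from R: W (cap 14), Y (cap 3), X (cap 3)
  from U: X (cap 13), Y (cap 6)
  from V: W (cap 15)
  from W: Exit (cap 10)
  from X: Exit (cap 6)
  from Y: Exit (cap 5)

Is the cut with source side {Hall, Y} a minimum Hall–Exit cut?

Given cut capacity: 3 + 8 + 5 = 16.
Augment Hall→P→R→W→Exit: bottleneck 3, flow now 3.
Augment Hall→Q→R→W→Exit: bottleneck 2, flow now 5.
Augment Hall→Q→U→X→Exit: bottleneck 4, flow now 9.
Augment Hall→Q→V→W→Exit: bottleneck 2, flow now 11.
No augmenting path remains; maximum flow = 11.
In the residual graph, reachable from Hall: {Hall}.
Min-cut edges: Hall→P (3), Hall→Q (8); capacity 3 + 8 = 11.
Cut capacity 16 exceeds the max flow 11, so it is not minimum.

No — its capacity is 16, but the minimum cut has capacity 11.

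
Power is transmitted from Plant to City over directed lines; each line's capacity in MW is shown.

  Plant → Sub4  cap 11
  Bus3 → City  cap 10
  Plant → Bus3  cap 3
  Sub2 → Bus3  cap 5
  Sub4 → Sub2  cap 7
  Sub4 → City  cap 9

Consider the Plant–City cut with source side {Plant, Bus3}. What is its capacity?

21

Edges leaving {Plant, Bus3}: Plant→Sub4 (11), Bus3→City (10).
Cut capacity = 11 + 10 = 21.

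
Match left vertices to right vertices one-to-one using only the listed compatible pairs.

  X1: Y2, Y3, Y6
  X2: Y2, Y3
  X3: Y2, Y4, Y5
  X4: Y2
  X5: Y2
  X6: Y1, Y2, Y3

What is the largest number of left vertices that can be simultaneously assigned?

5

Unit-capacity flow: source→left, listed edges, right→sink; max matching = max flow.
Augmenting path X1→Y2 (+1); matched 1.
Augmenting path X2→Y3 (+1); matched 2.
Augmenting path X3→Y4 (+1); matched 3.
Augmenting path X6→Y1 (+1); matched 4.
Augmenting path X4→Y2→X1→Y6 (+1); matched 5.
No augmenting path remains; maximum matching = 5.
König certificate: {X1, X2, X3, X6, Y2} is a vertex cover of size 5 (every listed pair touches it), so no matching can be larger.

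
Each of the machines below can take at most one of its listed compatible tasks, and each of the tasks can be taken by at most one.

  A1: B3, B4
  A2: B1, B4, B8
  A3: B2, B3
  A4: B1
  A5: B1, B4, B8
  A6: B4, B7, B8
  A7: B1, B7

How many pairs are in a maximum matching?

Unit-capacity flow: source→left, listed edges, right→sink; max matching = max flow.
Augmenting path A1→B3 (+1); matched 1.
Augmenting path A2→B1 (+1); matched 2.
Augmenting path A3→B2 (+1); matched 3.
Augmenting path A5→B4 (+1); matched 4.
Augmenting path A6→B7 (+1); matched 5.
Augmenting path A4→B1→A2→B8 (+1); matched 6.
No augmenting path remains; maximum matching = 6.
König certificate: {A1, A3, B1, B4, B7, B8} is a vertex cover of size 6 (every listed pair touches it), so no matching can be larger.

6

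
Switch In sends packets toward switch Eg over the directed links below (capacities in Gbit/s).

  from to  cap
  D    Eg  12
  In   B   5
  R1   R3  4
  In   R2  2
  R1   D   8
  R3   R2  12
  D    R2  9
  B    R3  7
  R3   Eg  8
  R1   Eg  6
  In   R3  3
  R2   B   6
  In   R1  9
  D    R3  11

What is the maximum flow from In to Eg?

17

Augment In→R1→Eg: bottleneck 6, flow now 6.
Augment In→R3→Eg: bottleneck 3, flow now 9.
Augment In→R1→D→Eg: bottleneck 3, flow now 12.
Augment In→B→R3→Eg: bottleneck 5, flow now 17.
No augmenting path remains; maximum flow = 17.
In the residual graph, reachable from In: {In, B, R3, R2}.
Min-cut edges: In→R1 (9), R3→Eg (8); capacity 9 + 8 = 17.
This cut is saturated, so no flow can exceed 17.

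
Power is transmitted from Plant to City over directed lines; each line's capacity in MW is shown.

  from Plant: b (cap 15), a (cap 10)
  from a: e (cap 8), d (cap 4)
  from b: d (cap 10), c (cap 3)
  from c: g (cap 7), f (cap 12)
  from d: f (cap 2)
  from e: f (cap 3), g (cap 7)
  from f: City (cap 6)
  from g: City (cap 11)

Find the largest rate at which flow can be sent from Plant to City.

13

Augment Plant→a→d→f→City: bottleneck 2, flow now 2.
Augment Plant→a→e→f→City: bottleneck 3, flow now 5.
Augment Plant→a→e→g→City: bottleneck 5, flow now 10.
Augment Plant→b→c→f→City: bottleneck 1, flow now 11.
Augment Plant→b→c→g→City: bottleneck 2, flow now 13.
No augmenting path remains; maximum flow = 13.
In the residual graph, reachable from Plant: {Plant, a, b, d}.
Min-cut edges: a→e (8), b→c (3), d→f (2); capacity 8 + 3 + 2 = 13.
This cut is saturated, so no flow can exceed 13.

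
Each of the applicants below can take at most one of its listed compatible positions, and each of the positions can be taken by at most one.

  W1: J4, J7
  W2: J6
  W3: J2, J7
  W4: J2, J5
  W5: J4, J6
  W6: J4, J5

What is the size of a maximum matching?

Unit-capacity flow: source→left, listed edges, right→sink; max matching = max flow.
Augmenting path W1→J4 (+1); matched 1.
Augmenting path W2→J6 (+1); matched 2.
Augmenting path W3→J2 (+1); matched 3.
Augmenting path W4→J5 (+1); matched 4.
Augmenting path W5→J4→W1→J7 (+1); matched 5.
No augmenting path remains; maximum matching = 5.
König certificate: {J2, J4, J5, J6, J7} is a vertex cover of size 5 (every listed pair touches it), so no matching can be larger.

5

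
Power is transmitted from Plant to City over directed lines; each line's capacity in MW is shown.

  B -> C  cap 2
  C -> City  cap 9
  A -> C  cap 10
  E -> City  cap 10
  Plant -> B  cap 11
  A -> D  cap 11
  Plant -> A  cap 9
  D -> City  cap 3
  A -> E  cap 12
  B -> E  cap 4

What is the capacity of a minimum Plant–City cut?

Augment Plant→A→C→City: bottleneck 9, flow now 9.
Augment Plant→B→E→City: bottleneck 4, flow now 13.
Augment Plant→B→C→A→D→City: bottleneck 2, flow now 15. (uses reverse residual edge)
No augmenting path remains; maximum flow = 15.
By max-flow min-cut, the minimum cut capacity equals the max flow.
In the residual graph, reachable from Plant: {Plant, B}.
Min-cut edges: Plant→A (9), B→C (2), B→E (4); capacity 9 + 2 + 4 = 15.

15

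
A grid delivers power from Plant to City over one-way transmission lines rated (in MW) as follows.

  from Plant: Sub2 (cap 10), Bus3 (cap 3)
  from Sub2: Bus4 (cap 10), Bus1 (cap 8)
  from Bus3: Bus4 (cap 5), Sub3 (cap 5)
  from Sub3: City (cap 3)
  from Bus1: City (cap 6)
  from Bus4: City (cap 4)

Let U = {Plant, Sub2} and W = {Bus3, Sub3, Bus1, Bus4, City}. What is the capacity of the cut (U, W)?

21

Edges leaving {Plant, Sub2}: Plant→Bus3 (3), Sub2→Bus1 (8), Sub2→Bus4 (10).
Cut capacity = 3 + 8 + 10 = 21.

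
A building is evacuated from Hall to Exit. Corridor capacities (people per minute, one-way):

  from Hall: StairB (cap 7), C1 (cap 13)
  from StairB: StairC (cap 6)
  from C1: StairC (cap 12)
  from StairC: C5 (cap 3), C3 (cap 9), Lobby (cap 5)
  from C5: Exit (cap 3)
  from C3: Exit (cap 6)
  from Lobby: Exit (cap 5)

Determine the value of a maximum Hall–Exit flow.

14

Augment Hall→StairB→StairC→C5→Exit: bottleneck 3, flow now 3.
Augment Hall→StairB→StairC→C3→Exit: bottleneck 3, flow now 6.
Augment Hall→C1→StairC→C3→Exit: bottleneck 3, flow now 9.
Augment Hall→C1→StairC→Lobby→Exit: bottleneck 5, flow now 14.
No augmenting path remains; maximum flow = 14.
In the residual graph, reachable from Hall: {Hall, StairB, C1, StairC, C3}.
Min-cut edges: StairC→C5 (3), StairC→Lobby (5), C3→Exit (6); capacity 3 + 5 + 6 = 14.
This cut is saturated, so no flow can exceed 14.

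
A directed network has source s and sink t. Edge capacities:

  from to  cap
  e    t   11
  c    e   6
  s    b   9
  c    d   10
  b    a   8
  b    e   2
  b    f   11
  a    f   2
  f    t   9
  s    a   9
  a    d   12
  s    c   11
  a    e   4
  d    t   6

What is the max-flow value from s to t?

Augment s→a→d→t: bottleneck 6, flow now 6.
Augment s→a→e→t: bottleneck 3, flow now 9.
Augment s→b→e→t: bottleneck 2, flow now 11.
Augment s→b→f→t: bottleneck 7, flow now 18.
Augment s→c→e→t: bottleneck 6, flow now 24.
Augment s→c→d→a→f→t: bottleneck 2, flow now 26. (uses reverse residual edge)
No augmenting path remains; maximum flow = 26.
In the residual graph, reachable from s: {s, a, b, c, d, e, f}.
Min-cut edges: d→t (6), e→t (11), f→t (9); capacity 6 + 11 + 9 = 26.
This cut is saturated, so no flow can exceed 26.

26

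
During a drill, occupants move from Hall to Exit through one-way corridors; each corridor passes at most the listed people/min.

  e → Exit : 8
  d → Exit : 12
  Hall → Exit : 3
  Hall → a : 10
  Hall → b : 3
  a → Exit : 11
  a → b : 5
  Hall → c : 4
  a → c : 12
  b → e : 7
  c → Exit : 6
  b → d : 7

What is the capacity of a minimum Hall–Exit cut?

20

Augment Hall→Exit: bottleneck 3, flow now 3.
Augment Hall→a→Exit: bottleneck 10, flow now 13.
Augment Hall→c→Exit: bottleneck 4, flow now 17.
Augment Hall→b→d→Exit: bottleneck 3, flow now 20.
No augmenting path remains; maximum flow = 20.
By max-flow min-cut, the minimum cut capacity equals the max flow.
In the residual graph, reachable from Hall: {Hall}.
Min-cut edges: Hall→a (10), Hall→b (3), Hall→c (4), Hall→Exit (3); capacity 10 + 3 + 4 + 3 = 20.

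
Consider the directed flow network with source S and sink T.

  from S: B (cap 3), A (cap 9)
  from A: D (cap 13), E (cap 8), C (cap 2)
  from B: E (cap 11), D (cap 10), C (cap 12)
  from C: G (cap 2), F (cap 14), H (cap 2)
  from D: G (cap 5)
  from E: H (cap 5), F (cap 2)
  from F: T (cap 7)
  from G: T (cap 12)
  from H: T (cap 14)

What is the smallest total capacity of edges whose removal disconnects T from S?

Augment S→A→C→F→T: bottleneck 2, flow now 2.
Augment S→A→D→G→T: bottleneck 5, flow now 7.
Augment S→A→E→F→T: bottleneck 2, flow now 9.
Augment S→B→C→F→T: bottleneck 3, flow now 12.
No augmenting path remains; maximum flow = 12.
By max-flow min-cut, the minimum cut capacity equals the max flow.
In the residual graph, reachable from S: {S}.
Min-cut edges: S→A (9), S→B (3); capacity 9 + 3 = 12.

12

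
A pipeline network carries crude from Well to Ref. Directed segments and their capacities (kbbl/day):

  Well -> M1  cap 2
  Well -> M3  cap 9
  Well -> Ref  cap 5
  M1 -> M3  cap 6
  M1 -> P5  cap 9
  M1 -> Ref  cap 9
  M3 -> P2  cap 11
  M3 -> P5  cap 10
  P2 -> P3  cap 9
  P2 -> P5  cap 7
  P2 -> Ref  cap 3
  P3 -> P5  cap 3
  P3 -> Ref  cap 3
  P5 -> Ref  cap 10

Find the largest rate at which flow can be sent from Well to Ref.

16

Augment Well→Ref: bottleneck 5, flow now 5.
Augment Well→M1→Ref: bottleneck 2, flow now 7.
Augment Well→M3→P2→Ref: bottleneck 3, flow now 10.
Augment Well→M3→P5→Ref: bottleneck 6, flow now 16.
No augmenting path remains; maximum flow = 16.
In the residual graph, reachable from Well: {Well}.
Min-cut edges: Well→M1 (2), Well→M3 (9), Well→Ref (5); capacity 2 + 9 + 5 = 16.
This cut is saturated, so no flow can exceed 16.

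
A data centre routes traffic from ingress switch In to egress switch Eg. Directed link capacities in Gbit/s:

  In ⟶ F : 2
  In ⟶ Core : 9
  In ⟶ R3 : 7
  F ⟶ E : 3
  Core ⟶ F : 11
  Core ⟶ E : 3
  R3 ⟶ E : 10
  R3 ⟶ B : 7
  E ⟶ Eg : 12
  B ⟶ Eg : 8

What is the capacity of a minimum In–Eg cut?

Augment In→F→E→Eg: bottleneck 2, flow now 2.
Augment In→Core→E→Eg: bottleneck 3, flow now 5.
Augment In→R3→E→Eg: bottleneck 7, flow now 12.
Augment In→Core→F→E→R3→B→Eg: bottleneck 1, flow now 13. (uses reverse residual edge)
No augmenting path remains; maximum flow = 13.
By max-flow min-cut, the minimum cut capacity equals the max flow.
In the residual graph, reachable from In: {In, F, Core}.
Min-cut edges: In→R3 (7), F→E (3), Core→E (3); capacity 7 + 3 + 3 = 13.

13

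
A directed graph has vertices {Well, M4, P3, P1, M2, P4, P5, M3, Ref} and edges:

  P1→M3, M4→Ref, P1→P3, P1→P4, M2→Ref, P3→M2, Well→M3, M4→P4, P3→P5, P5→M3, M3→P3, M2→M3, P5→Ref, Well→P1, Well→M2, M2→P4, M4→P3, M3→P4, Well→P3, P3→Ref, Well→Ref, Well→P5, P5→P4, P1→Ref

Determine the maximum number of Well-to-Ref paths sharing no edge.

5

Assign every edge capacity 1; by Menger, the answer equals the max flow.
Path Well→Ref (+1); total 1.
Path Well→P3→Ref (+1); total 2.
Path Well→P1→Ref (+1); total 3.
Path Well→M2→Ref (+1); total 4.
Path Well→P5→Ref (+1); total 5.
No residual Well→Ref path; max flow = 5.
Certifying cut of size 5: {M2→Ref, P3→Ref, P5→Ref, Well→P1, Well→Ref}.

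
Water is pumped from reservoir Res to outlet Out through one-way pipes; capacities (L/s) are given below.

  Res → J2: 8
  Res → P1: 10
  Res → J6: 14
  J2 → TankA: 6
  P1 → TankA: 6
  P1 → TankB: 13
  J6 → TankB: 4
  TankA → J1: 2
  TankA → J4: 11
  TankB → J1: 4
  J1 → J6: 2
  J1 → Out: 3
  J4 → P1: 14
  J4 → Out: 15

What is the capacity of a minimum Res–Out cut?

14

Augment Res→J2→TankA→J1→Out: bottleneck 2, flow now 2.
Augment Res→J2→TankA→J4→Out: bottleneck 4, flow now 6.
Augment Res→P1→TankA→J4→Out: bottleneck 6, flow now 12.
Augment Res→P1→TankB→J1→Out: bottleneck 1, flow now 13.
Augment Res→P1→TankB→J1→TankA→J4→Out: bottleneck 1, flow now 14. (uses reverse residual edge)
No augmenting path remains; maximum flow = 14.
By max-flow min-cut, the minimum cut capacity equals the max flow.
In the residual graph, reachable from Res: {Res, J2, P1, J6, TankA, TankB, J1}.
Min-cut edges: TankA→J4 (11), J1→Out (3); capacity 11 + 3 = 14.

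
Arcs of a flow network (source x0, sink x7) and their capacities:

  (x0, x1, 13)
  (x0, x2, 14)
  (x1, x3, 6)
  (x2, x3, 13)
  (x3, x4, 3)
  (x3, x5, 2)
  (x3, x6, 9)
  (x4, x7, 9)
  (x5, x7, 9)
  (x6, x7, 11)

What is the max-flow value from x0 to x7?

Augment x0→x1→x3→x4→x7: bottleneck 3, flow now 3.
Augment x0→x1→x3→x5→x7: bottleneck 2, flow now 5.
Augment x0→x1→x3→x6→x7: bottleneck 1, flow now 6.
Augment x0→x2→x3→x6→x7: bottleneck 8, flow now 14.
No augmenting path remains; maximum flow = 14.
In the residual graph, reachable from x0: {x0, x1, x2, x3}.
Min-cut edges: x3→x4 (3), x3→x5 (2), x3→x6 (9); capacity 3 + 2 + 9 = 14.
This cut is saturated, so no flow can exceed 14.

14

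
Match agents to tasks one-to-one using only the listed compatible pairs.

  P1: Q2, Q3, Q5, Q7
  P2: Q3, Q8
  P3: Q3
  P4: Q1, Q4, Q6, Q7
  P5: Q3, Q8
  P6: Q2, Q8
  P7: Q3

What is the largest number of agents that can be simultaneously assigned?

Unit-capacity flow: source→left, listed edges, right→sink; max matching = max flow.
Augmenting path P1→Q2 (+1); matched 1.
Augmenting path P2→Q3 (+1); matched 2.
Augmenting path P4→Q1 (+1); matched 3.
Augmenting path P5→Q8 (+1); matched 4.
Augmenting path P6→Q2→P1→Q5 (+1); matched 5.
No augmenting path remains; maximum matching = 5.
König certificate: {P1, P4, P6, Q3, Q8} is a vertex cover of size 5 (every listed pair touches it), so no matching can be larger.

5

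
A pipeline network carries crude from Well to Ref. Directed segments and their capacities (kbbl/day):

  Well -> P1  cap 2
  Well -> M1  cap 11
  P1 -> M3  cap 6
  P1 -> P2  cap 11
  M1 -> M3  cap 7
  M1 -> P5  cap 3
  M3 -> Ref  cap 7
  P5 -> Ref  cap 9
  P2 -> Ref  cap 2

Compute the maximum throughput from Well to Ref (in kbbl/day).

12

Augment Well→P1→M3→Ref: bottleneck 2, flow now 2.
Augment Well→M1→M3→Ref: bottleneck 5, flow now 7.
Augment Well→M1→P5→Ref: bottleneck 3, flow now 10.
Augment Well→M1→M3→P1→P2→Ref: bottleneck 2, flow now 12. (uses reverse residual edge)
No augmenting path remains; maximum flow = 12.
In the residual graph, reachable from Well: {Well, M1}.
Min-cut edges: Well→P1 (2), M1→M3 (7), M1→P5 (3); capacity 2 + 7 + 3 = 12.
This cut is saturated, so no flow can exceed 12.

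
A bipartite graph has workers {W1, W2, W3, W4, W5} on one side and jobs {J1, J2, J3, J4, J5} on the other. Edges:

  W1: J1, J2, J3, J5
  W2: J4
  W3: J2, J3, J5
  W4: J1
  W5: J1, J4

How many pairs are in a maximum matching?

4

Unit-capacity flow: source→left, listed edges, right→sink; max matching = max flow.
Augmenting path W1→J1 (+1); matched 1.
Augmenting path W2→J4 (+1); matched 2.
Augmenting path W3→J2 (+1); matched 3.
Augmenting path W4→J1→W1→J3 (+1); matched 4.
No augmenting path remains; maximum matching = 4.
König certificate: {W1, W3, J1, J4} is a vertex cover of size 4 (every listed pair touches it), so no matching can be larger.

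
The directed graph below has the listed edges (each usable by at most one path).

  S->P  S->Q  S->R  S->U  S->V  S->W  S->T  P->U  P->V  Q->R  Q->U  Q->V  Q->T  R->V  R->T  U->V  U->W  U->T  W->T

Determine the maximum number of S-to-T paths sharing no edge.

5

Assign every edge capacity 1; by Menger, the answer equals the max flow.
Path S→T (+1); total 1.
Path S→Q→T (+1); total 2.
Path S→R→T (+1); total 3.
Path S→U→T (+1); total 4.
Path S→W→T (+1); total 5.
No residual S→T path; max flow = 5.
Certifying cut of size 5: {S→Q, S→R, S→T, U→T, W→T}.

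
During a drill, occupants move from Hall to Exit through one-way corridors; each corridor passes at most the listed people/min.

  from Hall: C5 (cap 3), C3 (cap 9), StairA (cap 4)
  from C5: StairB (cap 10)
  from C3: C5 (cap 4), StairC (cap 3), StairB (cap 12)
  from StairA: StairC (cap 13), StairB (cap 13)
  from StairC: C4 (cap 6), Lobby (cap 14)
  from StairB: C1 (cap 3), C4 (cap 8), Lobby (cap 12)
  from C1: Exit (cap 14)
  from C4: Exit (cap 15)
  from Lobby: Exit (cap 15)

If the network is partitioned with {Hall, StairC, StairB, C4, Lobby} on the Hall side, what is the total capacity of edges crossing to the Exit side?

49

Edges leaving {Hall, StairC, StairB, C4, Lobby}: Hall→C5 (3), Hall→C3 (9), Hall→StairA (4), StairB→C1 (3), C4→Exit (15), Lobby→Exit (15).
Cut capacity = 3 + 9 + 4 + 3 + 15 + 15 = 49.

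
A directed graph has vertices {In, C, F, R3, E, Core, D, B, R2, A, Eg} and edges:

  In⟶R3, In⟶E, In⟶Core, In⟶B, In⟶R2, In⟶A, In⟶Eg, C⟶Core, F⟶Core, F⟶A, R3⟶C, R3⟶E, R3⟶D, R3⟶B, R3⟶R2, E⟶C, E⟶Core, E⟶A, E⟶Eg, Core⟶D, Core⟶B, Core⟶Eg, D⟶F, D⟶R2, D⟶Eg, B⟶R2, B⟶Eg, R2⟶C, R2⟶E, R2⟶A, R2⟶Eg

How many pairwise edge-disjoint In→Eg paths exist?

Assign every edge capacity 1; by Menger, the answer equals the max flow.
Path In→Eg (+1); total 1.
Path In→E→Eg (+1); total 2.
Path In→Core→Eg (+1); total 3.
Path In→B→Eg (+1); total 4.
Path In→R2→Eg (+1); total 5.
Path In→R3→D→Eg (+1); total 6.
No residual In→Eg path; max flow = 6.
Certifying cut of size 6: {In→B, In→Core, In→E, In→Eg, In→R2, In→R3}.

6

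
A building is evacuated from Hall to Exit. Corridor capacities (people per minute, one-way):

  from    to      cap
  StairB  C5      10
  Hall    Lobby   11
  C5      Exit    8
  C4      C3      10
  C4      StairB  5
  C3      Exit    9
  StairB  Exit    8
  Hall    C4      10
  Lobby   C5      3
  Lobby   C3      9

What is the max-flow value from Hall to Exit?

17

Augment Hall→C4→StairB→Exit: bottleneck 5, flow now 5.
Augment Hall→C4→C3→Exit: bottleneck 5, flow now 10.
Augment Hall→Lobby→C3→Exit: bottleneck 4, flow now 14.
Augment Hall→Lobby→C5→Exit: bottleneck 3, flow now 17.
No augmenting path remains; maximum flow = 17.
In the residual graph, reachable from Hall: {Hall, C4, Lobby, C3}.
Min-cut edges: C4→StairB (5), Lobby→C5 (3), C3→Exit (9); capacity 5 + 3 + 9 = 17.
This cut is saturated, so no flow can exceed 17.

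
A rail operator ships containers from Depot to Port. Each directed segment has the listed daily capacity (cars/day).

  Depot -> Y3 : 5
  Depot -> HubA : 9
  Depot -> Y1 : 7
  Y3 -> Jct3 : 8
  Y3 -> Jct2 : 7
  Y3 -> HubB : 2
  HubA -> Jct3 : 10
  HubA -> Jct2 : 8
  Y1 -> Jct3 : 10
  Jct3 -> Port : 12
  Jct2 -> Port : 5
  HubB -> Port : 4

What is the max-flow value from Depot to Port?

Augment Depot→Y3→Jct3→Port: bottleneck 5, flow now 5.
Augment Depot→HubA→Jct3→Port: bottleneck 7, flow now 12.
Augment Depot→HubA→Jct2→Port: bottleneck 2, flow now 14.
Augment Depot→Y1→Jct3→Y3→Jct2→Port: bottleneck 3, flow now 17. (uses reverse residual edge)
Augment Depot→Y1→Jct3→Y3→HubB→Port: bottleneck 2, flow now 19. (uses reverse residual edge)
No augmenting path remains; maximum flow = 19.
In the residual graph, reachable from Depot: {Depot, Y3, HubA, Y1, Jct3, Jct2}.
Min-cut edges: Y3→HubB (2), Jct3→Port (12), Jct2→Port (5); capacity 2 + 12 + 5 = 19.
This cut is saturated, so no flow can exceed 19.

19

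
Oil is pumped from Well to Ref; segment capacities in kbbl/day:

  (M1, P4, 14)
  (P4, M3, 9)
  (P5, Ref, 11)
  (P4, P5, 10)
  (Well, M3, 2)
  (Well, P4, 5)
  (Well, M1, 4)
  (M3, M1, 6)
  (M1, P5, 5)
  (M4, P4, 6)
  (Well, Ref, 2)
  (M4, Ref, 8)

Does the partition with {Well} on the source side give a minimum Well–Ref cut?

Given cut capacity: 4 + 5 + 2 + 2 = 13.
Augment Well→Ref: bottleneck 2, flow now 2.
Augment Well→M1→P5→Ref: bottleneck 4, flow now 6.
Augment Well→P4→P5→Ref: bottleneck 5, flow now 11.
Augment Well→M3→M1→P5→Ref: bottleneck 1, flow now 12.
Augment Well→M3→M1→P4→P5→Ref: bottleneck 1, flow now 13.
No augmenting path remains; maximum flow = 13.
Cut capacity 13 equals the max flow, so it is a minimum cut.

Yes — it is a minimum cut (capacity 13).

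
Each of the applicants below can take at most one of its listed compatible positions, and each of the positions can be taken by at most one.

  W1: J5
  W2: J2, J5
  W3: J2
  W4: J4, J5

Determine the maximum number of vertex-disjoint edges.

3

Unit-capacity flow: source→left, listed edges, right→sink; max matching = max flow.
Augmenting path W1→J5 (+1); matched 1.
Augmenting path W2→J2 (+1); matched 2.
Augmenting path W4→J4 (+1); matched 3.
No augmenting path remains; maximum matching = 3.
König certificate: {W4, J2, J5} is a vertex cover of size 3 (every listed pair touches it), so no matching can be larger.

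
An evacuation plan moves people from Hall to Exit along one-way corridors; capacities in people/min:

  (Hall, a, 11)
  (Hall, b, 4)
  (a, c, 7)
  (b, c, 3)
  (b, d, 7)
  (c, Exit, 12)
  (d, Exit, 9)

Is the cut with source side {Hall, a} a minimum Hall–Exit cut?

Given cut capacity: 4 + 7 = 11.
Augment Hall→a→c→Exit: bottleneck 7, flow now 7.
Augment Hall→b→c→Exit: bottleneck 3, flow now 10.
Augment Hall→b→d→Exit: bottleneck 1, flow now 11.
No augmenting path remains; maximum flow = 11.
Cut capacity 11 equals the max flow, so it is a minimum cut.

Yes — it is a minimum cut (capacity 11).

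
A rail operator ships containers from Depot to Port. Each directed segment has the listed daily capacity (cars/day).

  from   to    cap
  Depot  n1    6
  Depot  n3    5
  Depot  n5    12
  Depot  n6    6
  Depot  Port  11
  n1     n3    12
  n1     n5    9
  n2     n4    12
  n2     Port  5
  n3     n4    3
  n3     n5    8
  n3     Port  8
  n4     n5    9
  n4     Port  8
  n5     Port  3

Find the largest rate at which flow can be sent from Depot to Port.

Augment Depot→Port: bottleneck 11, flow now 11.
Augment Depot→n3→Port: bottleneck 5, flow now 16.
Augment Depot→n5→Port: bottleneck 3, flow now 19.
Augment Depot→n1→n3→Port: bottleneck 3, flow now 22.
Augment Depot→n1→n3→n4→Port: bottleneck 3, flow now 25.
No augmenting path remains; maximum flow = 25.
In the residual graph, reachable from Depot: {Depot, n5, n6}.
Min-cut edges: Depot→n1 (6), Depot→n3 (5), Depot→Port (11), n5→Port (3); capacity 6 + 5 + 11 + 3 = 25.
This cut is saturated, so no flow can exceed 25.

25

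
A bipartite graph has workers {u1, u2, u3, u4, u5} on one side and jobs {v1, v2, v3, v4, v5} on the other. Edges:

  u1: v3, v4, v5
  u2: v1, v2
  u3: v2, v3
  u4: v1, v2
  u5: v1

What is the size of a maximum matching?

4

Unit-capacity flow: source→left, listed edges, right→sink; max matching = max flow.
Augmenting path u1→v3 (+1); matched 1.
Augmenting path u2→v1 (+1); matched 2.
Augmenting path u3→v2 (+1); matched 3.
Augmenting path u4→v2→u3→v3→u1→v4 (+1); matched 4.
No augmenting path remains; maximum matching = 4.
König certificate: {u1, u3, v1, v2} is a vertex cover of size 4 (every listed pair touches it), so no matching can be larger.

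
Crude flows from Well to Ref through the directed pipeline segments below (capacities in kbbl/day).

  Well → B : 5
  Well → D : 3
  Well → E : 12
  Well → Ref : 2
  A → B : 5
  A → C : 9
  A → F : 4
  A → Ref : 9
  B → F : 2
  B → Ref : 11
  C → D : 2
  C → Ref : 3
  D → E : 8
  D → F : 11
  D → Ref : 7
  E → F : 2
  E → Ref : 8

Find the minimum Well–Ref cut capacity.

Augment Well→Ref: bottleneck 2, flow now 2.
Augment Well→B→Ref: bottleneck 5, flow now 7.
Augment Well→D→Ref: bottleneck 3, flow now 10.
Augment Well→E→Ref: bottleneck 8, flow now 18.
No augmenting path remains; maximum flow = 18.
By max-flow min-cut, the minimum cut capacity equals the max flow.
In the residual graph, reachable from Well: {Well, E, F}.
Min-cut edges: Well→B (5), Well→D (3), Well→Ref (2), E→Ref (8); capacity 5 + 3 + 2 + 8 = 18.

18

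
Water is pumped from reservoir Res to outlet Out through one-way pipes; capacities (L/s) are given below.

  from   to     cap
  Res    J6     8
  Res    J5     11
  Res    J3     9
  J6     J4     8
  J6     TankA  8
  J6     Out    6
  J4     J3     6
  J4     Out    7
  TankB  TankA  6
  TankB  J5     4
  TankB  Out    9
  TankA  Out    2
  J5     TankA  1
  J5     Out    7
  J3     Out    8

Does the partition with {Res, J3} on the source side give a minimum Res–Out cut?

No — its capacity is 27, but the minimum cut has capacity 24.

Given cut capacity: 8 + 11 + 8 = 27.
Augment Res→J6→Out: bottleneck 6, flow now 6.
Augment Res→J5→Out: bottleneck 7, flow now 13.
Augment Res→J3→Out: bottleneck 8, flow now 21.
Augment Res→J6→J4→Out: bottleneck 2, flow now 23.
Augment Res→J5→TankA→Out: bottleneck 1, flow now 24.
No augmenting path remains; maximum flow = 24.
In the residual graph, reachable from Res: {Res, J5, J3}.
Min-cut edges: Res→J6 (8), J5→TankA (1), J5→Out (7), J3→Out (8); capacity 8 + 1 + 7 + 8 = 24.
Cut capacity 27 exceeds the max flow 24, so it is not minimum.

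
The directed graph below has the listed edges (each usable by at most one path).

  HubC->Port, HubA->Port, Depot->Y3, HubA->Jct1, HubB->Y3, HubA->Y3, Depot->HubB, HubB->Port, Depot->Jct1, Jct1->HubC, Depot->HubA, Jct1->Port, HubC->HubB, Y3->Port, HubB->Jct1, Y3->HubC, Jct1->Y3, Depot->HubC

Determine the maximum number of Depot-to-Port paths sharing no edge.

Assign every edge capacity 1; by Menger, the answer equals the max flow.
Path Depot→HubC→Port (+1); total 1.
Path Depot→HubB→Port (+1); total 2.
Path Depot→HubA→Port (+1); total 3.
Path Depot→Jct1→Port (+1); total 4.
Path Depot→Y3→Port (+1); total 5.
No residual Depot→Port path; max flow = 5.
Certifying cut of size 5: {Depot→HubA, Depot→HubB, Depot→HubC, Depot→Jct1, Depot→Y3}.

5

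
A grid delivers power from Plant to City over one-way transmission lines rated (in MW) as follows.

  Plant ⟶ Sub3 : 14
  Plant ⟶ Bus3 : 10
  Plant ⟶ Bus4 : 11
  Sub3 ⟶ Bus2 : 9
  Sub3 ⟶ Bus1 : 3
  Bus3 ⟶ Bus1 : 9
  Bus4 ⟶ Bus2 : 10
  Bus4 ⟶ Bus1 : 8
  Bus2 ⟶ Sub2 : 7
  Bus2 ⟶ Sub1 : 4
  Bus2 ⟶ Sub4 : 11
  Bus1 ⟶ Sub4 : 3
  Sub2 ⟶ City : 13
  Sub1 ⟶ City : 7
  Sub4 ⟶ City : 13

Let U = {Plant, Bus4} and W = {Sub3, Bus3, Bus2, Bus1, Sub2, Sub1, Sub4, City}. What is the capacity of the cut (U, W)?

Edges leaving {Plant, Bus4}: Plant→Sub3 (14), Plant→Bus3 (10), Bus4→Bus2 (10), Bus4→Bus1 (8).
Cut capacity = 14 + 10 + 10 + 8 = 42.

42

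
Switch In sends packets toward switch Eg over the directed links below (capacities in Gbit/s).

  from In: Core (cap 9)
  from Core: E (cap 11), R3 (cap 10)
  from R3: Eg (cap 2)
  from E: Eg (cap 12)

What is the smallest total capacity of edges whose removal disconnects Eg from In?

9

Augment In→Core→R3→Eg: bottleneck 2, flow now 2.
Augment In→Core→E→Eg: bottleneck 7, flow now 9.
No augmenting path remains; maximum flow = 9.
By max-flow min-cut, the minimum cut capacity equals the max flow.
In the residual graph, reachable from In: {In}.
Min-cut edges: In→Core (9); capacity 9 = 9.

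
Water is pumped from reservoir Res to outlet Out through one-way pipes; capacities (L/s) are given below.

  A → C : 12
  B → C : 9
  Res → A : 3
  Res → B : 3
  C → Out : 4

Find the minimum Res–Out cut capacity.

Augment Res→A→C→Out: bottleneck 3, flow now 3.
Augment Res→B→C→Out: bottleneck 1, flow now 4.
No augmenting path remains; maximum flow = 4.
By max-flow min-cut, the minimum cut capacity equals the max flow.
In the residual graph, reachable from Res: {Res, A, B, C}.
Min-cut edges: C→Out (4); capacity 4 = 4.

4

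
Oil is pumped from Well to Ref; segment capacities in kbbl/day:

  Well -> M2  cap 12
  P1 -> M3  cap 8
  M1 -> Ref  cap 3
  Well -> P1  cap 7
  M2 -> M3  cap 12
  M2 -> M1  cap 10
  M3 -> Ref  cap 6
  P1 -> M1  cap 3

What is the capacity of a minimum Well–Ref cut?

Augment Well→P1→M3→Ref: bottleneck 6, flow now 6.
Augment Well→P1→M1→Ref: bottleneck 1, flow now 7.
Augment Well→M2→M1→Ref: bottleneck 2, flow now 9.
No augmenting path remains; maximum flow = 9.
By max-flow min-cut, the minimum cut capacity equals the max flow.
In the residual graph, reachable from Well: {Well, P1, M2, M3, M1}.
Min-cut edges: M3→Ref (6), M1→Ref (3); capacity 6 + 3 = 9.

9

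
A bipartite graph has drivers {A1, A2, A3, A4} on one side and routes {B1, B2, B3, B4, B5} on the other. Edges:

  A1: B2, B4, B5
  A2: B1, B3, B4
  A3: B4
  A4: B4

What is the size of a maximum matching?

Unit-capacity flow: source→left, listed edges, right→sink; max matching = max flow.
Augmenting path A1→B2 (+1); matched 1.
Augmenting path A2→B1 (+1); matched 2.
Augmenting path A3→B4 (+1); matched 3.
No augmenting path remains; maximum matching = 3.
König certificate: {A1, A2, B4} is a vertex cover of size 3 (every listed pair touches it), so no matching can be larger.

3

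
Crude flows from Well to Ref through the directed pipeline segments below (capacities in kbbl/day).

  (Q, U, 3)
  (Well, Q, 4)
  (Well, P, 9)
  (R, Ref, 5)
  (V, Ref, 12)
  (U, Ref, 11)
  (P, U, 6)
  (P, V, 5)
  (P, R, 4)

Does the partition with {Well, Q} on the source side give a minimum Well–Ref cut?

Yes — it is a minimum cut (capacity 12).

Given cut capacity: 9 + 3 = 12.
Augment Well→P→R→Ref: bottleneck 4, flow now 4.
Augment Well→P→U→Ref: bottleneck 5, flow now 9.
Augment Well→Q→U→Ref: bottleneck 3, flow now 12.
No augmenting path remains; maximum flow = 12.
Cut capacity 12 equals the max flow, so it is a minimum cut.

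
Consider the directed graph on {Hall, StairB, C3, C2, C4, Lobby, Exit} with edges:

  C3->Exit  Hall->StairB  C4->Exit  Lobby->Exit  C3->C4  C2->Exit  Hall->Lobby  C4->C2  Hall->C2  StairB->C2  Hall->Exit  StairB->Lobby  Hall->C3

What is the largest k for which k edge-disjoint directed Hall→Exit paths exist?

4

Assign every edge capacity 1; by Menger, the answer equals the max flow.
Path Hall→Exit (+1); total 1.
Path Hall→C3→Exit (+1); total 2.
Path Hall→C2→Exit (+1); total 3.
Path Hall→Lobby→Exit (+1); total 4.
No residual Hall→Exit path; max flow = 4.
Certifying cut of size 4: {C2→Exit, Hall→C3, Hall→Exit, Lobby→Exit}.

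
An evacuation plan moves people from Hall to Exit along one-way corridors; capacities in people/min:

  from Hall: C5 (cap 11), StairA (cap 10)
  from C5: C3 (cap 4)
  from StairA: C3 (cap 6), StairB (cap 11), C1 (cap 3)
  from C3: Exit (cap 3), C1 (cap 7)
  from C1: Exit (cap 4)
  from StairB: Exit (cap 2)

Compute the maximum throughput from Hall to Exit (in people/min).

Augment Hall→C5→C3→Exit: bottleneck 3, flow now 3.
Augment Hall→StairA→C1→Exit: bottleneck 3, flow now 6.
Augment Hall→StairA→StairB→Exit: bottleneck 2, flow now 8.
Augment Hall→C5→C3→C1→Exit: bottleneck 1, flow now 9.
No augmenting path remains; maximum flow = 9.
In the residual graph, reachable from Hall: {Hall, C5, StairA, C3, C1, StairB}.
Min-cut edges: C3→Exit (3), C1→Exit (4), StairB→Exit (2); capacity 3 + 4 + 2 = 9.
This cut is saturated, so no flow can exceed 9.

9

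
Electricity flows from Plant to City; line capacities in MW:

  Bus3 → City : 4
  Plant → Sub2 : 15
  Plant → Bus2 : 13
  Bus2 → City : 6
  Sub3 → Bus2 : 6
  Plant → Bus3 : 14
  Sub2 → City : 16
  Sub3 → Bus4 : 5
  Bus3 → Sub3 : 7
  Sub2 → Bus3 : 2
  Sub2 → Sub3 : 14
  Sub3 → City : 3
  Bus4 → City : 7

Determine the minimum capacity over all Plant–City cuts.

Augment Plant→Sub2→City: bottleneck 15, flow now 15.
Augment Plant→Bus3→City: bottleneck 4, flow now 19.
Augment Plant→Bus2→City: bottleneck 6, flow now 25.
Augment Plant→Bus3→Sub3→City: bottleneck 3, flow now 28.
Augment Plant→Bus3→Sub3→Bus4→City: bottleneck 4, flow now 32.
No augmenting path remains; maximum flow = 32.
By max-flow min-cut, the minimum cut capacity equals the max flow.
In the residual graph, reachable from Plant: {Plant, Bus3, Bus2}.
Min-cut edges: Plant→Sub2 (15), Bus3→Sub3 (7), Bus3→City (4), Bus2→City (6); capacity 15 + 7 + 4 + 6 = 32.

32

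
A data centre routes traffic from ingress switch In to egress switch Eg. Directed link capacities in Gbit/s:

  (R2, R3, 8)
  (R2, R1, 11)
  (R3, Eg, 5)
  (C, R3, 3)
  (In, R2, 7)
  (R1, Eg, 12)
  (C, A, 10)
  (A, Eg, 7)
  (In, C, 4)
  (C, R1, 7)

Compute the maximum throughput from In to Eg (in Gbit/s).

Augment In→R2→R3→Eg: bottleneck 5, flow now 5.
Augment In→R2→R1→Eg: bottleneck 2, flow now 7.
Augment In→C→A→Eg: bottleneck 4, flow now 11.
No augmenting path remains; maximum flow = 11.
In the residual graph, reachable from In: {In}.
Min-cut edges: In→R2 (7), In→C (4); capacity 7 + 4 = 11.
This cut is saturated, so no flow can exceed 11.

11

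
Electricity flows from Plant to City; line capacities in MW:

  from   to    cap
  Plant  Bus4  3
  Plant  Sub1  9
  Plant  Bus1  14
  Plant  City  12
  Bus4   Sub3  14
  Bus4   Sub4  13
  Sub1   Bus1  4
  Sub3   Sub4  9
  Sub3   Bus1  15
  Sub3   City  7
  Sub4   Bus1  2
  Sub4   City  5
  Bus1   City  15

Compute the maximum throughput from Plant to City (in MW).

Augment Plant→City: bottleneck 12, flow now 12.
Augment Plant→Bus1→City: bottleneck 14, flow now 26.
Augment Plant→Bus4→Sub3→City: bottleneck 3, flow now 29.
Augment Plant→Sub1→Bus1→City: bottleneck 1, flow now 30.
No augmenting path remains; maximum flow = 30.
In the residual graph, reachable from Plant: {Plant, Sub1, Bus1}.
Min-cut edges: Plant→Bus4 (3), Plant→City (12), Bus1→City (15); capacity 3 + 12 + 15 = 30.
This cut is saturated, so no flow can exceed 30.

30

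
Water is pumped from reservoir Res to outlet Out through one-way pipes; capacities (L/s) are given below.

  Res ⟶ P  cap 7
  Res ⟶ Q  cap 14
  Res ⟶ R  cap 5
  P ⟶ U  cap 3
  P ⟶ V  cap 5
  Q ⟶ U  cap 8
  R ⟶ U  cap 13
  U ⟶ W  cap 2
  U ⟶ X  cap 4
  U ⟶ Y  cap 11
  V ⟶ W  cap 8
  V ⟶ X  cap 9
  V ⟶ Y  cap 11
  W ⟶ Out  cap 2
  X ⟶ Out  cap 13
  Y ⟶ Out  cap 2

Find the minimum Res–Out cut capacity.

Augment Res→P→U→W→Out: bottleneck 2, flow now 2.
Augment Res→P→U→X→Out: bottleneck 1, flow now 3.
Augment Res→P→V→X→Out: bottleneck 4, flow now 7.
Augment Res→Q→U→X→Out: bottleneck 3, flow now 10.
Augment Res→Q→U→Y→Out: bottleneck 2, flow now 12.
Augment Res→Q→U→P→V→X→Out: bottleneck 1, flow now 13. (uses reverse residual edge)
No augmenting path remains; maximum flow = 13.
By max-flow min-cut, the minimum cut capacity equals the max flow.
In the residual graph, reachable from Res: {Res, P, Q, R, U, Y}.
Min-cut edges: P→V (5), U→W (2), U→X (4), Y→Out (2); capacity 5 + 2 + 4 + 2 = 13.

13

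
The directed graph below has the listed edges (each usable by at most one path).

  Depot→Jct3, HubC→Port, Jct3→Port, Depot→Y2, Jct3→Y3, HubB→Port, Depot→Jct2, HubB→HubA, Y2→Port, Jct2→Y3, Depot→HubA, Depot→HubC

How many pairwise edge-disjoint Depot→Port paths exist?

3

Assign every edge capacity 1; by Menger, the answer equals the max flow.
Path Depot→Y2→Port (+1); total 1.
Path Depot→HubC→Port (+1); total 2.
Path Depot→Jct3→Port (+1); total 3.
No residual Depot→Port path; max flow = 3.
Certifying cut of size 3: {Depot→HubC, Depot→Jct3, Depot→Y2}.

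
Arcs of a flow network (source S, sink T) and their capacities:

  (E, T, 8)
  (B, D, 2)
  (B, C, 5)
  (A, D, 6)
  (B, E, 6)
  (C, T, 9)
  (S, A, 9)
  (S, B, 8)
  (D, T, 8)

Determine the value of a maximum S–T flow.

Augment S→A→D→T: bottleneck 6, flow now 6.
Augment S→B→C→T: bottleneck 5, flow now 11.
Augment S→B→D→T: bottleneck 2, flow now 13.
Augment S→B→E→T: bottleneck 1, flow now 14.
No augmenting path remains; maximum flow = 14.
In the residual graph, reachable from S: {S, A}.
Min-cut edges: S→B (8), A→D (6); capacity 8 + 6 = 14.
This cut is saturated, so no flow can exceed 14.

14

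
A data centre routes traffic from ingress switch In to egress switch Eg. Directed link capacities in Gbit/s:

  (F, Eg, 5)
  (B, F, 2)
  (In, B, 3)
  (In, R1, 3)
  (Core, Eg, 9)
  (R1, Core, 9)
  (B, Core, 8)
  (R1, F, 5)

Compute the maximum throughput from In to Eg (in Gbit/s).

Augment In→R1→F→Eg: bottleneck 3, flow now 3.
Augment In→B→F→Eg: bottleneck 2, flow now 5.
Augment In→B→Core→Eg: bottleneck 1, flow now 6.
No augmenting path remains; maximum flow = 6.
In the residual graph, reachable from In: {In}.
Min-cut edges: In→R1 (3), In→B (3); capacity 3 + 3 = 6.
This cut is saturated, so no flow can exceed 6.

6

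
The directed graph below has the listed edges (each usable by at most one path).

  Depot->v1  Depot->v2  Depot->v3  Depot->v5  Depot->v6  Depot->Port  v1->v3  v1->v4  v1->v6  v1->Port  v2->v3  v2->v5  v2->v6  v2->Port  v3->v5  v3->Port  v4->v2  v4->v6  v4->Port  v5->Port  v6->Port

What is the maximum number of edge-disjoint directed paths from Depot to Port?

6

Assign every edge capacity 1; by Menger, the answer equals the max flow.
Path Depot→Port (+1); total 1.
Path Depot→v1→Port (+1); total 2.
Path Depot→v2→Port (+1); total 3.
Path Depot→v3→Port (+1); total 4.
Path Depot→v5→Port (+1); total 5.
Path Depot→v6→Port (+1); total 6.
No residual Depot→Port path; max flow = 6.
Certifying cut of size 6: {Depot→Port, Depot→v1, Depot→v2, Depot→v3, Depot→v5, Depot→v6}.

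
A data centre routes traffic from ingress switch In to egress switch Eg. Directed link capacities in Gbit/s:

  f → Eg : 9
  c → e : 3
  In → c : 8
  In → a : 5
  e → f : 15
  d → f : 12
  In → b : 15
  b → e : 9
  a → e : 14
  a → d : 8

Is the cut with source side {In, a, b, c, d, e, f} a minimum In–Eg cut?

Given cut capacity: 9 = 9.
Augment In→a→d→f→Eg: bottleneck 5, flow now 5.
Augment In→b→e→f→Eg: bottleneck 4, flow now 9.
No augmenting path remains; maximum flow = 9.
Cut capacity 9 equals the max flow, so it is a minimum cut.

Yes — it is a minimum cut (capacity 9).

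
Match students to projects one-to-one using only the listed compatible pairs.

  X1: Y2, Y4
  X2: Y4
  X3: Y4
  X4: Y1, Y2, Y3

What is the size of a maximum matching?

Unit-capacity flow: source→left, listed edges, right→sink; max matching = max flow.
Augmenting path X1→Y2 (+1); matched 1.
Augmenting path X2→Y4 (+1); matched 2.
Augmenting path X4→Y1 (+1); matched 3.
No augmenting path remains; maximum matching = 3.
König certificate: {X1, X4, Y4} is a vertex cover of size 3 (every listed pair touches it), so no matching can be larger.

3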